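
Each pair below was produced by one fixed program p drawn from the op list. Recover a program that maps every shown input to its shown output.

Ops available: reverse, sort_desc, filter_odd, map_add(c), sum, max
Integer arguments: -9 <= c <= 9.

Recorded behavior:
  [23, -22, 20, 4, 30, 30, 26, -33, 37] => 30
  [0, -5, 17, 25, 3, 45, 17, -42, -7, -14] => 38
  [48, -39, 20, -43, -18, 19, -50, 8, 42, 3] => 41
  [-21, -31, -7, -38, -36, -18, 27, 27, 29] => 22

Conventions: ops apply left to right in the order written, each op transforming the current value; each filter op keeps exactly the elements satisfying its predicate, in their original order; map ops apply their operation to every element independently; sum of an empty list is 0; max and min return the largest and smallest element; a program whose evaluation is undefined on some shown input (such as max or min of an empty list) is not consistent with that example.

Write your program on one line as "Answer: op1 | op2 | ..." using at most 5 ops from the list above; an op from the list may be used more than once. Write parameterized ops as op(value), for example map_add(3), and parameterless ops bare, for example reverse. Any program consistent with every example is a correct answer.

map_add(-9) | map_add(2) | reverse | max

Check, running the answer program on each example:
  [23, -22, 20, 4, 30, 30, 26, -33, 37] -> [14, -31, 11, -5, 21, 21, 17, -42, 28] -> [16, -29, 13, -3, 23, 23, 19, -40, 30] -> [30, -40, 19, 23, 23, -3, 13, -29, 16] -> 30
  [0, -5, 17, 25, 3, 45, 17, -42, -7, -14] -> [-9, -14, 8, 16, -6, 36, 8, -51, -16, -23] -> [-7, -12, 10, 18, -4, 38, 10, -49, -14, -21] -> [-21, -14, -49, 10, 38, -4, 18, 10, -12, -7] -> 38
  [48, -39, 20, -43, -18, 19, -50, 8, 42, 3] -> [39, -48, 11, -52, -27, 10, -59, -1, 33, -6] -> [41, -46, 13, -50, -25, 12, -57, 1, 35, -4] -> [-4, 35, 1, -57, 12, -25, -50, 13, -46, 41] -> 41
  [-21, -31, -7, -38, -36, -18, 27, 27, 29] -> [-30, -40, -16, -47, -45, -27, 18, 18, 20] -> [-28, -38, -14, -45, -43, -25, 20, 20, 22] -> [22, 20, 20, -25, -43, -45, -14, -38, -28] -> 22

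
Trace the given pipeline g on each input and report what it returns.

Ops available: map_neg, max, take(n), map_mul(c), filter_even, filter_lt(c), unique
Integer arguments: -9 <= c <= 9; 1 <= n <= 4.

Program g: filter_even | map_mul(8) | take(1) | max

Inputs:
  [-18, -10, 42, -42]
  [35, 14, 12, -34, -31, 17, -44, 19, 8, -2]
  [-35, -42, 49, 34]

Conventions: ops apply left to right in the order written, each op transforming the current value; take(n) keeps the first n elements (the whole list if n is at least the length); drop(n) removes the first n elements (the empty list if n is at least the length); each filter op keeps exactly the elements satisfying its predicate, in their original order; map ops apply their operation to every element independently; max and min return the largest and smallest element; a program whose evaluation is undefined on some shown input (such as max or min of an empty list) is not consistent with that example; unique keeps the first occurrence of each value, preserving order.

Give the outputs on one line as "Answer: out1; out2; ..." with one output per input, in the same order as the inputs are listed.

Execution, op by op:
  [-18, -10, 42, -42] -> [-18, -10, 42, -42] -> [-144, -80, 336, -336] -> [-144] -> -144
  [35, 14, 12, -34, -31, 17, -44, 19, 8, -2] -> [14, 12, -34, -44, 8, -2] -> [112, 96, -272, -352, 64, -16] -> [112] -> 112
  [-35, -42, 49, 34] -> [-42, 34] -> [-336, 272] -> [-336] -> -336

-144; 112; -336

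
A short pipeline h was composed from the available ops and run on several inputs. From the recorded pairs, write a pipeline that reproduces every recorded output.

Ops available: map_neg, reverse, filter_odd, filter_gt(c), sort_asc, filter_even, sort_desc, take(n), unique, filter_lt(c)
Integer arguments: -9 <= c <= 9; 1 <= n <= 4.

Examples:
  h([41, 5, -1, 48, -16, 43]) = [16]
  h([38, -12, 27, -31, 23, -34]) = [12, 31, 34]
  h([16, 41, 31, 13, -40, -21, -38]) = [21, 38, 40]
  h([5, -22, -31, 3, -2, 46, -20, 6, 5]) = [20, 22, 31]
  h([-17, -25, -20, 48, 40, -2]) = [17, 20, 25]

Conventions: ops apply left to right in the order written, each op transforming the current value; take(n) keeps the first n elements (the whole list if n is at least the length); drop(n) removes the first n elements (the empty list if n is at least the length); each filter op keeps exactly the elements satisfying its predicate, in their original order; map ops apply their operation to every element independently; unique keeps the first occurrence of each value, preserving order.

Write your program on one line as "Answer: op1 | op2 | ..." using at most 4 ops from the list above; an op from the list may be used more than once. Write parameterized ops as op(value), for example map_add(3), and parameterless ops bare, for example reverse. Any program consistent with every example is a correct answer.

unique | sort_desc | map_neg | filter_gt(7)

Check, running the answer program on each example:
  [41, 5, -1, 48, -16, 43] -> [41, 5, -1, 48, -16, 43] -> [48, 43, 41, 5, -1, -16] -> [-48, -43, -41, -5, 1, 16] -> [16]
  [38, -12, 27, -31, 23, -34] -> [38, -12, 27, -31, 23, -34] -> [38, 27, 23, -12, -31, -34] -> [-38, -27, -23, 12, 31, 34] -> [12, 31, 34]
  [16, 41, 31, 13, -40, -21, -38] -> [16, 41, 31, 13, -40, -21, -38] -> [41, 31, 16, 13, -21, -38, -40] -> [-41, -31, -16, -13, 21, 38, 40] -> [21, 38, 40]
  [5, -22, -31, 3, -2, 46, -20, 6, 5] -> [5, -22, -31, 3, -2, 46, -20, 6] -> [46, 6, 5, 3, -2, -20, -22, -31] -> [-46, -6, -5, -3, 2, 20, 22, 31] -> [20, 22, 31]
  [-17, -25, -20, 48, 40, -2] -> [-17, -25, -20, 48, 40, -2] -> [48, 40, -2, -17, -20, -25] -> [-48, -40, 2, 17, 20, 25] -> [17, 20, 25]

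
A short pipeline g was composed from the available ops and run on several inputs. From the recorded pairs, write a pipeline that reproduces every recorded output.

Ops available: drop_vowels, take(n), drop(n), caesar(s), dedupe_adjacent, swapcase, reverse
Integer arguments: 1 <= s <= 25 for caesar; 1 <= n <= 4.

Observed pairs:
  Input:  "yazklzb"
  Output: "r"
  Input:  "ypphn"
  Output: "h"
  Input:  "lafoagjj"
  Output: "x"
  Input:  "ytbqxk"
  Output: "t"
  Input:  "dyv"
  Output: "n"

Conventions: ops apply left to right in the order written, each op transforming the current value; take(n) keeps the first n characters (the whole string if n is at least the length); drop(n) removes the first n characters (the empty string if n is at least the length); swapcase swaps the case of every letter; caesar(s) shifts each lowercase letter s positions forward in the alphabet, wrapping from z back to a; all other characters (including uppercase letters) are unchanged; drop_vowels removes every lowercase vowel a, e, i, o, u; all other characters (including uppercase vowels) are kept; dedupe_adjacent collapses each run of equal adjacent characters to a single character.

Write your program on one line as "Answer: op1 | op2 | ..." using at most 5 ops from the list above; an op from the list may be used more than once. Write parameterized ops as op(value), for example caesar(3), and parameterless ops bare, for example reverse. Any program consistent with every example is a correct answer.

drop(2) | dedupe_adjacent | take(1) | caesar(18)

Check, running the answer program on each example:
  "yazklzb" -> "zklzb" -> "zklzb" -> "z" -> "r"
  "ypphn" -> "phn" -> "phn" -> "p" -> "h"
  "lafoagjj" -> "foagjj" -> "foagj" -> "f" -> "x"
  "ytbqxk" -> "bqxk" -> "bqxk" -> "b" -> "t"
  "dyv" -> "v" -> "v" -> "v" -> "n"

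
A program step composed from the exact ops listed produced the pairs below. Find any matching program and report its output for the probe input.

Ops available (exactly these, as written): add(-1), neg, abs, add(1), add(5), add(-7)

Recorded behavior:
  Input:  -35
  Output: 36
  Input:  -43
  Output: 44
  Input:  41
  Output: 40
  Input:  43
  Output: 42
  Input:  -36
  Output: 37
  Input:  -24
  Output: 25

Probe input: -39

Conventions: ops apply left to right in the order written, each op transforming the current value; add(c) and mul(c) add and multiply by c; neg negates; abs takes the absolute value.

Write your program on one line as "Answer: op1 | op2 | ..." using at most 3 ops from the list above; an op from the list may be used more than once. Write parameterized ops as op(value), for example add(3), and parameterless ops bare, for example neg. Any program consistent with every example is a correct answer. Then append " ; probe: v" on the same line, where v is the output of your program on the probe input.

add(-1) | abs ; probe: 40

Check, running the answer program on each example:
  -35 -> -36 -> 36
  -43 -> -44 -> 44
  41 -> 40 -> 40
  43 -> 42 -> 42
  -36 -> -37 -> 37
  -24 -> -25 -> 25
  probe: -39 -> -40 -> 40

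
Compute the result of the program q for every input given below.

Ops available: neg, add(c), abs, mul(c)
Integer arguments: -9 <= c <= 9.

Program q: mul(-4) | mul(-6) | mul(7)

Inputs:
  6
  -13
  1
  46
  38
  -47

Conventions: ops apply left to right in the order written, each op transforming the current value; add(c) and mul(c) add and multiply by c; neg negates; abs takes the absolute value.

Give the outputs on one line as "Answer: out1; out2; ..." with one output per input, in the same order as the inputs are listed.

Execution, op by op:
  6 -> -24 -> 144 -> 1008
  -13 -> 52 -> -312 -> -2184
  1 -> -4 -> 24 -> 168
  46 -> -184 -> 1104 -> 7728
  38 -> -152 -> 912 -> 6384
  -47 -> 188 -> -1128 -> -7896

1008; -2184; 168; 7728; 6384; -7896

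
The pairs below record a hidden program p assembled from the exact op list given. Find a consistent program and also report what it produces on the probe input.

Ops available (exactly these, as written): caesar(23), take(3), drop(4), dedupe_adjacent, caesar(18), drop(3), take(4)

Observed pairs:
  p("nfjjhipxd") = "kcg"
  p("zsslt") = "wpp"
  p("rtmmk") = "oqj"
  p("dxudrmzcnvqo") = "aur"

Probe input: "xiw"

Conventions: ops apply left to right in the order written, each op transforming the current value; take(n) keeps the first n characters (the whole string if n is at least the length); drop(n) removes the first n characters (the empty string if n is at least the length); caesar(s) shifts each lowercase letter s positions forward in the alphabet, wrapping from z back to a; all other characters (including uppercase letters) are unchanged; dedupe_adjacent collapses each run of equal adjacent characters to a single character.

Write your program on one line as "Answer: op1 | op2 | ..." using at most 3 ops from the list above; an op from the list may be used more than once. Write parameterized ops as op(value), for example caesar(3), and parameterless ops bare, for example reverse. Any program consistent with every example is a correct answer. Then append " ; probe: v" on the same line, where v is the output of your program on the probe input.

take(4) | caesar(23) | take(3) ; probe: "uft"

Check, running the answer program on each example:
  "nfjjhipxd" -> "nfjj" -> "kcgg" -> "kcg"
  "zsslt" -> "zssl" -> "wppi" -> "wpp"
  "rtmmk" -> "rtmm" -> "oqjj" -> "oqj"
  "dxudrmzcnvqo" -> "dxud" -> "aura" -> "aur"
  probe: "xiw" -> "xiw" -> "uft" -> "uft"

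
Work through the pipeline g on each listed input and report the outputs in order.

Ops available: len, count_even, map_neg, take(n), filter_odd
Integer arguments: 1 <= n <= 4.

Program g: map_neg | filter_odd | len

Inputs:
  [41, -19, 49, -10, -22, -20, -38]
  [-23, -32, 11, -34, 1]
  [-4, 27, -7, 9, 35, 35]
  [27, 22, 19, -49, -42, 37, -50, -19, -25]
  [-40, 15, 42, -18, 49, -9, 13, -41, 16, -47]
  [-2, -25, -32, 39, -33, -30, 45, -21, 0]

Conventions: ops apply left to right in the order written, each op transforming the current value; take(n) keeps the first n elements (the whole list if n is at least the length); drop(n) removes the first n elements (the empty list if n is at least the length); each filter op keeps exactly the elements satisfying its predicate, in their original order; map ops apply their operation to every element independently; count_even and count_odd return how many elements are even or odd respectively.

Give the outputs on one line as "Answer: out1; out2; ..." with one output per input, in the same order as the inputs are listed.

3; 3; 5; 6; 6; 5

Execution, op by op:
  [41, -19, 49, -10, -22, -20, -38] -> [-41, 19, -49, 10, 22, 20, 38] -> [-41, 19, -49] -> 3
  [-23, -32, 11, -34, 1] -> [23, 32, -11, 34, -1] -> [23, -11, -1] -> 3
  [-4, 27, -7, 9, 35, 35] -> [4, -27, 7, -9, -35, -35] -> [-27, 7, -9, -35, -35] -> 5
  [27, 22, 19, -49, -42, 37, -50, -19, -25] -> [-27, -22, -19, 49, 42, -37, 50, 19, 25] -> [-27, -19, 49, -37, 19, 25] -> 6
  [-40, 15, 42, -18, 49, -9, 13, -41, 16, -47] -> [40, -15, -42, 18, -49, 9, -13, 41, -16, 47] -> [-15, -49, 9, -13, 41, 47] -> 6
  [-2, -25, -32, 39, -33, -30, 45, -21, 0] -> [2, 25, 32, -39, 33, 30, -45, 21, 0] -> [25, -39, 33, -45, 21] -> 5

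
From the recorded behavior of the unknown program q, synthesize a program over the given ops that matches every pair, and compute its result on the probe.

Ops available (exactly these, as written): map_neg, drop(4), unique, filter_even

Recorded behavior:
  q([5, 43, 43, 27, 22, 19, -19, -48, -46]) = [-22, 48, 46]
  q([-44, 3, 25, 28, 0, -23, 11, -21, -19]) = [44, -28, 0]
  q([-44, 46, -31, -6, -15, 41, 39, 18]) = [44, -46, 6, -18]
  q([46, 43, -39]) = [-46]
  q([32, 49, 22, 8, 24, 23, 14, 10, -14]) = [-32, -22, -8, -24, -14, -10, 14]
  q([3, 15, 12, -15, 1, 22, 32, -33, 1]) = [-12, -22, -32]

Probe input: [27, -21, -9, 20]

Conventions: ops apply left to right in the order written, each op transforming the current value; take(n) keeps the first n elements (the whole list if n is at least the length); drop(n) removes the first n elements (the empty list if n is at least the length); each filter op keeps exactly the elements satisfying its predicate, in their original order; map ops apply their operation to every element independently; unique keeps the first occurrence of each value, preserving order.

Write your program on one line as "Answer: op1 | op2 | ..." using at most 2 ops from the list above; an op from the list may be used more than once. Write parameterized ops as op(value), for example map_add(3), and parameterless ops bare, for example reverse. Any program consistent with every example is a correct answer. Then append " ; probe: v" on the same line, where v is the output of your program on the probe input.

filter_even | map_neg ; probe: [-20]

Check, running the answer program on each example:
  [5, 43, 43, 27, 22, 19, -19, -48, -46] -> [22, -48, -46] -> [-22, 48, 46]
  [-44, 3, 25, 28, 0, -23, 11, -21, -19] -> [-44, 28, 0] -> [44, -28, 0]
  [-44, 46, -31, -6, -15, 41, 39, 18] -> [-44, 46, -6, 18] -> [44, -46, 6, -18]
  [46, 43, -39] -> [46] -> [-46]
  [32, 49, 22, 8, 24, 23, 14, 10, -14] -> [32, 22, 8, 24, 14, 10, -14] -> [-32, -22, -8, -24, -14, -10, 14]
  [3, 15, 12, -15, 1, 22, 32, -33, 1] -> [12, 22, 32] -> [-12, -22, -32]
  probe: [27, -21, -9, 20] -> [20] -> [-20]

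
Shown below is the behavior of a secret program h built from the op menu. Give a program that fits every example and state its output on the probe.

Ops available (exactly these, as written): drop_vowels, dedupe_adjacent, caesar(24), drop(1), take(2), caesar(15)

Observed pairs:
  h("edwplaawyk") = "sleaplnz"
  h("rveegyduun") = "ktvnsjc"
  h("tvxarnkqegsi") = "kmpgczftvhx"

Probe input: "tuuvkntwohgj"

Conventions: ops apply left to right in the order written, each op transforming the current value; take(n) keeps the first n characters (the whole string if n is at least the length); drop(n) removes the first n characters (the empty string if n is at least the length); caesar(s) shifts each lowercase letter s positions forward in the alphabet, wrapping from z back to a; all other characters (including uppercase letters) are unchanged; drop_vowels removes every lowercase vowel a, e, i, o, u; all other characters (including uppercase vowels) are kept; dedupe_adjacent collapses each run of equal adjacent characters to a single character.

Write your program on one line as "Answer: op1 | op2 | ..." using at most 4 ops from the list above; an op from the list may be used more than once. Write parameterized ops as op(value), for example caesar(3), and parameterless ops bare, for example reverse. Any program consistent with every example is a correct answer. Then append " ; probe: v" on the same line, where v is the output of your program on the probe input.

caesar(15) | dedupe_adjacent | drop(1) ; probe: "jkzcildwvy"

Check, running the answer program on each example:
  "edwplaawyk" -> "tsleapplnz" -> "tsleaplnz" -> "sleaplnz"
  "rveegyduun" -> "gkttvnsjjc" -> "gktvnsjc" -> "ktvnsjc"
  "tvxarnkqegsi" -> "ikmpgczftvhx" -> "ikmpgczftvhx" -> "kmpgczftvhx"
  probe: "tuuvkntwohgj" -> "ijjkzcildwvy" -> "ijkzcildwvy" -> "jkzcildwvy"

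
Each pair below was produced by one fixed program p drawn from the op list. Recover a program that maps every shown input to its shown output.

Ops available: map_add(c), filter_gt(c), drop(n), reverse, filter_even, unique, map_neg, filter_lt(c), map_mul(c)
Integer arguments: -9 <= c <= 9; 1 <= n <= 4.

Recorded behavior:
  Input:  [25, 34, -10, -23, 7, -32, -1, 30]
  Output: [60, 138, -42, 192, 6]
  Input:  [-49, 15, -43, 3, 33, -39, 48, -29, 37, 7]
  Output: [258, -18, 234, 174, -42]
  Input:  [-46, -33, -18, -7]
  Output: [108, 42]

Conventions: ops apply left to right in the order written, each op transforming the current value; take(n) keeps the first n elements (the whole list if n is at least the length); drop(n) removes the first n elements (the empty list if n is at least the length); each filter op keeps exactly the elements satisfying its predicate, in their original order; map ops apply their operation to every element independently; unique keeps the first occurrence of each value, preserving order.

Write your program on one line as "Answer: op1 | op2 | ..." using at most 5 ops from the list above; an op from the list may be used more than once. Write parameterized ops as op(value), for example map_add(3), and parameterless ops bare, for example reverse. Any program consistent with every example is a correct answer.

drop(1) | drop(1) | map_neg | filter_gt(-9) | map_mul(6)

Check, running the answer program on each example:
  [25, 34, -10, -23, 7, -32, -1, 30] -> [34, -10, -23, 7, -32, -1, 30] -> [-10, -23, 7, -32, -1, 30] -> [10, 23, -7, 32, 1, -30] -> [10, 23, -7, 32, 1] -> [60, 138, -42, 192, 6]
  [-49, 15, -43, 3, 33, -39, 48, -29, 37, 7] -> [15, -43, 3, 33, -39, 48, -29, 37, 7] -> [-43, 3, 33, -39, 48, -29, 37, 7] -> [43, -3, -33, 39, -48, 29, -37, -7] -> [43, -3, 39, 29, -7] -> [258, -18, 234, 174, -42]
  [-46, -33, -18, -7] -> [-33, -18, -7] -> [-18, -7] -> [18, 7] -> [18, 7] -> [108, 42]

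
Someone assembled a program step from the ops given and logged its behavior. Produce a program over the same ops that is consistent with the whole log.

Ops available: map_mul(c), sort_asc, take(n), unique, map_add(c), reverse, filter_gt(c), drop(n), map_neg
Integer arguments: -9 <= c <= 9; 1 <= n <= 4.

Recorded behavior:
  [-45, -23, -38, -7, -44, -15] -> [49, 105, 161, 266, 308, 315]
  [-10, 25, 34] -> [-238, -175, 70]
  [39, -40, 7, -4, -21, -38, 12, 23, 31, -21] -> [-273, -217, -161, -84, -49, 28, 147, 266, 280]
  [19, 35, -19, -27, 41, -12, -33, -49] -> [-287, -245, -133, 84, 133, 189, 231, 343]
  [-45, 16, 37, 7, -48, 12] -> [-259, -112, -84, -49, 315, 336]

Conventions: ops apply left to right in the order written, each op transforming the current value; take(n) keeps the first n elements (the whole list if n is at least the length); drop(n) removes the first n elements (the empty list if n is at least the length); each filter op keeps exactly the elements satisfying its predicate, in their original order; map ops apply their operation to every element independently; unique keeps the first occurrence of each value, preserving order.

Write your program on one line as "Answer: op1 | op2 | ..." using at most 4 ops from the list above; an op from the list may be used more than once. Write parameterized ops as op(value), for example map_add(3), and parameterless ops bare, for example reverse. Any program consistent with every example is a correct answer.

map_mul(-7) | unique | sort_asc

Check, running the answer program on each example:
  [-45, -23, -38, -7, -44, -15] -> [315, 161, 266, 49, 308, 105] -> [315, 161, 266, 49, 308, 105] -> [49, 105, 161, 266, 308, 315]
  [-10, 25, 34] -> [70, -175, -238] -> [70, -175, -238] -> [-238, -175, 70]
  [39, -40, 7, -4, -21, -38, 12, 23, 31, -21] -> [-273, 280, -49, 28, 147, 266, -84, -161, -217, 147] -> [-273, 280, -49, 28, 147, 266, -84, -161, -217] -> [-273, -217, -161, -84, -49, 28, 147, 266, 280]
  [19, 35, -19, -27, 41, -12, -33, -49] -> [-133, -245, 133, 189, -287, 84, 231, 343] -> [-133, -245, 133, 189, -287, 84, 231, 343] -> [-287, -245, -133, 84, 133, 189, 231, 343]
  [-45, 16, 37, 7, -48, 12] -> [315, -112, -259, -49, 336, -84] -> [315, -112, -259, -49, 336, -84] -> [-259, -112, -84, -49, 315, 336]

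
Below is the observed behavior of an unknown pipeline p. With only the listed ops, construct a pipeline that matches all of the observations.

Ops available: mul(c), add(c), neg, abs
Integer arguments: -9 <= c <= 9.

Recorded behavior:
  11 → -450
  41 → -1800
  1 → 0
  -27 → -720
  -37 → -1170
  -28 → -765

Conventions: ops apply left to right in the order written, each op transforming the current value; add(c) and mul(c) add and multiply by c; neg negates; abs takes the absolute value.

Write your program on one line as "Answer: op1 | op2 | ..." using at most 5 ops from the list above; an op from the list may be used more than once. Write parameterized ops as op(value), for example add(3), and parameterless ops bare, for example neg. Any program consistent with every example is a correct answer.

add(5) | abs | add(-6) | mul(-9) | mul(5)

Check, running the answer program on each example:
  11 -> 16 -> 16 -> 10 -> -90 -> -450
  41 -> 46 -> 46 -> 40 -> -360 -> -1800
  1 -> 6 -> 6 -> 0 -> 0 -> 0
  -27 -> -22 -> 22 -> 16 -> -144 -> -720
  -37 -> -32 -> 32 -> 26 -> -234 -> -1170
  -28 -> -23 -> 23 -> 17 -> -153 -> -765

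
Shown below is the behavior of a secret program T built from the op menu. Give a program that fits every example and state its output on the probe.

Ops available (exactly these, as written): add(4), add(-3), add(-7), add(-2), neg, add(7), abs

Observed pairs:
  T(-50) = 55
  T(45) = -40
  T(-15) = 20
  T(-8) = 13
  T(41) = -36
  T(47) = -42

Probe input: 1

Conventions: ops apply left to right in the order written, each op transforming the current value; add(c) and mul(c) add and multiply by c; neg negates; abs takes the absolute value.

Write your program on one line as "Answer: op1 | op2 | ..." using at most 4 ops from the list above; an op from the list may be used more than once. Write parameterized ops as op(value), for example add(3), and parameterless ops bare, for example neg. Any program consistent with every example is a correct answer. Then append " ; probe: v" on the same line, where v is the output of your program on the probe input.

neg | add(-2) | add(7) ; probe: 4

Check, running the answer program on each example:
  -50 -> 50 -> 48 -> 55
  45 -> -45 -> -47 -> -40
  -15 -> 15 -> 13 -> 20
  -8 -> 8 -> 6 -> 13
  41 -> -41 -> -43 -> -36
  47 -> -47 -> -49 -> -42
  probe: 1 -> -1 -> -3 -> 4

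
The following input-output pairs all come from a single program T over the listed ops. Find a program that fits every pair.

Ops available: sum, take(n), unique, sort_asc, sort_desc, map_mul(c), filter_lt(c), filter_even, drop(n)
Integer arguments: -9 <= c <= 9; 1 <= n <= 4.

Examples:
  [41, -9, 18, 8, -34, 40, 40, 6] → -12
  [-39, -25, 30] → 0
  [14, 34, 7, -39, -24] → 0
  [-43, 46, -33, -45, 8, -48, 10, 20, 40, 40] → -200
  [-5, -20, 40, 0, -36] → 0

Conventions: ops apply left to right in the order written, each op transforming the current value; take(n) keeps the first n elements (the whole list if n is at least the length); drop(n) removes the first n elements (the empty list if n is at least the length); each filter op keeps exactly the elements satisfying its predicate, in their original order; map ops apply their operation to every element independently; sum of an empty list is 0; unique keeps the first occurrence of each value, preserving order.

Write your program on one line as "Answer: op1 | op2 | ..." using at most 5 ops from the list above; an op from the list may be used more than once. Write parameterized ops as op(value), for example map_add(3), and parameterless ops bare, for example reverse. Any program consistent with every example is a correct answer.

drop(3) | map_mul(-2) | drop(4) | sum

Check, running the answer program on each example:
  [41, -9, 18, 8, -34, 40, 40, 6] -> [8, -34, 40, 40, 6] -> [-16, 68, -80, -80, -12] -> [-12] -> -12
  [-39, -25, 30] -> [] -> [] -> [] -> 0
  [14, 34, 7, -39, -24] -> [-39, -24] -> [78, 48] -> [] -> 0
  [-43, 46, -33, -45, 8, -48, 10, 20, 40, 40] -> [-45, 8, -48, 10, 20, 40, 40] -> [90, -16, 96, -20, -40, -80, -80] -> [-40, -80, -80] -> -200
  [-5, -20, 40, 0, -36] -> [0, -36] -> [0, 72] -> [] -> 0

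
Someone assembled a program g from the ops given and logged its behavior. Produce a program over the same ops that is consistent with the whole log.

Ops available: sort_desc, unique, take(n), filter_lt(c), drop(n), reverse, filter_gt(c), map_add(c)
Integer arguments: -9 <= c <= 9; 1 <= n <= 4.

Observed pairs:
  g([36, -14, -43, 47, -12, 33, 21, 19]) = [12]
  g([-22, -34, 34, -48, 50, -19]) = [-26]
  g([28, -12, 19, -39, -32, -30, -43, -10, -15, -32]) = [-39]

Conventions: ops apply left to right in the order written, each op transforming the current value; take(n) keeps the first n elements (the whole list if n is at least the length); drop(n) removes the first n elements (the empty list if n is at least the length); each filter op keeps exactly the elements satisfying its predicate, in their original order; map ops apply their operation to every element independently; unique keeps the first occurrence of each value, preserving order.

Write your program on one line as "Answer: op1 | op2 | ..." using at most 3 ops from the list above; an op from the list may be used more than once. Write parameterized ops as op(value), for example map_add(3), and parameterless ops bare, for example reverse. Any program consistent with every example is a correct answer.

map_add(-7) | reverse | take(1)

Check, running the answer program on each example:
  [36, -14, -43, 47, -12, 33, 21, 19] -> [29, -21, -50, 40, -19, 26, 14, 12] -> [12, 14, 26, -19, 40, -50, -21, 29] -> [12]
  [-22, -34, 34, -48, 50, -19] -> [-29, -41, 27, -55, 43, -26] -> [-26, 43, -55, 27, -41, -29] -> [-26]
  [28, -12, 19, -39, -32, -30, -43, -10, -15, -32] -> [21, -19, 12, -46, -39, -37, -50, -17, -22, -39] -> [-39, -22, -17, -50, -37, -39, -46, 12, -19, 21] -> [-39]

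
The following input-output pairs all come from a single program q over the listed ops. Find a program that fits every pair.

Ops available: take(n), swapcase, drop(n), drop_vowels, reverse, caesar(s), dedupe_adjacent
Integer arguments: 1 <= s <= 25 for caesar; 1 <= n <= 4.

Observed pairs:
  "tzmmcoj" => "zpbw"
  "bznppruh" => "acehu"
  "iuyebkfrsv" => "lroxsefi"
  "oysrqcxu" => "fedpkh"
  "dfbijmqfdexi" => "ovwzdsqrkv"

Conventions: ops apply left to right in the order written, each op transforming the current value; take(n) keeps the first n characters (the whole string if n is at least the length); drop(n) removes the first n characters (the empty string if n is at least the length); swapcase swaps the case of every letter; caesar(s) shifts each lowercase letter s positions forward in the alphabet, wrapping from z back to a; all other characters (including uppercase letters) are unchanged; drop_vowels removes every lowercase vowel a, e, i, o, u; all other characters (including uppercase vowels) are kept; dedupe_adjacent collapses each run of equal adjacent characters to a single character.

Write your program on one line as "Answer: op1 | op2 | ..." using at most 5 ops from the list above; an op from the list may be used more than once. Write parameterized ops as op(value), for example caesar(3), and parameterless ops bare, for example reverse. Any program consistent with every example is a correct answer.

dedupe_adjacent | drop(1) | caesar(13) | drop(1)

Check, running the answer program on each example:
  "tzmmcoj" -> "tzmcoj" -> "zmcoj" -> "mzpbw" -> "zpbw"
  "bznppruh" -> "bznpruh" -> "znpruh" -> "macehu" -> "acehu"
  "iuyebkfrsv" -> "iuyebkfrsv" -> "uyebkfrsv" -> "hlroxsefi" -> "lroxsefi"
  "oysrqcxu" -> "oysrqcxu" -> "ysrqcxu" -> "lfedpkh" -> "fedpkh"
  "dfbijmqfdexi" -> "dfbijmqfdexi" -> "fbijmqfdexi" -> "sovwzdsqrkv" -> "ovwzdsqrkv"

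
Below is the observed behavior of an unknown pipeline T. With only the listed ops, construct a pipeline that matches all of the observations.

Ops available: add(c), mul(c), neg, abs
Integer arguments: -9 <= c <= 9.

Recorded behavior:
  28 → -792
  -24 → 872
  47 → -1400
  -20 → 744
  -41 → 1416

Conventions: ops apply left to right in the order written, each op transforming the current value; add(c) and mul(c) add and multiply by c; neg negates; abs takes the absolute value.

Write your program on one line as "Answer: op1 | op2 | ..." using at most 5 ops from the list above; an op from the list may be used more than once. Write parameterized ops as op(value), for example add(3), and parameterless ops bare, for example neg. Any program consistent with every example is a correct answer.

add(-3) | mul(-8) | mul(4) | add(8)

Check, running the answer program on each example:
  28 -> 25 -> -200 -> -800 -> -792
  -24 -> -27 -> 216 -> 864 -> 872
  47 -> 44 -> -352 -> -1408 -> -1400
  -20 -> -23 -> 184 -> 736 -> 744
  -41 -> -44 -> 352 -> 1408 -> 1416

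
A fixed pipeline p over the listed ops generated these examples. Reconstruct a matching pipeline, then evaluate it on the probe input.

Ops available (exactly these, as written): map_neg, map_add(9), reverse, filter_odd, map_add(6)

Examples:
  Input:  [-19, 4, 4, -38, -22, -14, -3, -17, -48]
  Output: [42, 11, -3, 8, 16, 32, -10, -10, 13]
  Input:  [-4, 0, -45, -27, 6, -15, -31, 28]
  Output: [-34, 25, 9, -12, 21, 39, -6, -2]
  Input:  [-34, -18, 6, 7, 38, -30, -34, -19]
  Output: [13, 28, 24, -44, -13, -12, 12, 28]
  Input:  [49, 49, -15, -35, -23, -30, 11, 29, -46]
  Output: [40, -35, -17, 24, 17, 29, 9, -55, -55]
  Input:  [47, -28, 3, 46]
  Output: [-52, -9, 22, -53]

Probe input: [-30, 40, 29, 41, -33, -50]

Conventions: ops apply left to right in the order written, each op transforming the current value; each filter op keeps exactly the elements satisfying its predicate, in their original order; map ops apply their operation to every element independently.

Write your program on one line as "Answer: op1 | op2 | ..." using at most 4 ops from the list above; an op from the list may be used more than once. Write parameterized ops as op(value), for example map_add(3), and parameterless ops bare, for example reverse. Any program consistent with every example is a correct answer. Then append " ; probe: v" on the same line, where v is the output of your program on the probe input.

map_add(6) | reverse | map_neg ; probe: [44, 27, -47, -35, -46, 24]

Check, running the answer program on each example:
  [-19, 4, 4, -38, -22, -14, -3, -17, -48] -> [-13, 10, 10, -32, -16, -8, 3, -11, -42] -> [-42, -11, 3, -8, -16, -32, 10, 10, -13] -> [42, 11, -3, 8, 16, 32, -10, -10, 13]
  [-4, 0, -45, -27, 6, -15, -31, 28] -> [2, 6, -39, -21, 12, -9, -25, 34] -> [34, -25, -9, 12, -21, -39, 6, 2] -> [-34, 25, 9, -12, 21, 39, -6, -2]
  [-34, -18, 6, 7, 38, -30, -34, -19] -> [-28, -12, 12, 13, 44, -24, -28, -13] -> [-13, -28, -24, 44, 13, 12, -12, -28] -> [13, 28, 24, -44, -13, -12, 12, 28]
  [49, 49, -15, -35, -23, -30, 11, 29, -46] -> [55, 55, -9, -29, -17, -24, 17, 35, -40] -> [-40, 35, 17, -24, -17, -29, -9, 55, 55] -> [40, -35, -17, 24, 17, 29, 9, -55, -55]
  [47, -28, 3, 46] -> [53, -22, 9, 52] -> [52, 9, -22, 53] -> [-52, -9, 22, -53]
  probe: [-30, 40, 29, 41, -33, -50] -> [-24, 46, 35, 47, -27, -44] -> [-44, -27, 47, 35, 46, -24] -> [44, 27, -47, -35, -46, 24]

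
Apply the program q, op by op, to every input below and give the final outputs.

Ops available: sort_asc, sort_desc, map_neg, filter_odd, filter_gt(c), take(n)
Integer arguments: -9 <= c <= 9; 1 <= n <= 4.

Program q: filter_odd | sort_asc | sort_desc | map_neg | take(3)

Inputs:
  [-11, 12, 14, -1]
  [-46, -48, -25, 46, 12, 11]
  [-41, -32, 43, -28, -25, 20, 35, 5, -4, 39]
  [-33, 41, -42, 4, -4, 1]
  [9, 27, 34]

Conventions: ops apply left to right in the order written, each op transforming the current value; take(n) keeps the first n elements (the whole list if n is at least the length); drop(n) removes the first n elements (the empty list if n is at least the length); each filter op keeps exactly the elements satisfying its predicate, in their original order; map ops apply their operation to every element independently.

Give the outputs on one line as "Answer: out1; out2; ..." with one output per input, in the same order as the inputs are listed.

Execution, op by op:
  [-11, 12, 14, -1] -> [-11, -1] -> [-11, -1] -> [-1, -11] -> [1, 11] -> [1, 11]
  [-46, -48, -25, 46, 12, 11] -> [-25, 11] -> [-25, 11] -> [11, -25] -> [-11, 25] -> [-11, 25]
  [-41, -32, 43, -28, -25, 20, 35, 5, -4, 39] -> [-41, 43, -25, 35, 5, 39] -> [-41, -25, 5, 35, 39, 43] -> [43, 39, 35, 5, -25, -41] -> [-43, -39, -35, -5, 25, 41] -> [-43, -39, -35]
  [-33, 41, -42, 4, -4, 1] -> [-33, 41, 1] -> [-33, 1, 41] -> [41, 1, -33] -> [-41, -1, 33] -> [-41, -1, 33]
  [9, 27, 34] -> [9, 27] -> [9, 27] -> [27, 9] -> [-27, -9] -> [-27, -9]

[1, 11]; [-11, 25]; [-43, -39, -35]; [-41, -1, 33]; [-27, -9]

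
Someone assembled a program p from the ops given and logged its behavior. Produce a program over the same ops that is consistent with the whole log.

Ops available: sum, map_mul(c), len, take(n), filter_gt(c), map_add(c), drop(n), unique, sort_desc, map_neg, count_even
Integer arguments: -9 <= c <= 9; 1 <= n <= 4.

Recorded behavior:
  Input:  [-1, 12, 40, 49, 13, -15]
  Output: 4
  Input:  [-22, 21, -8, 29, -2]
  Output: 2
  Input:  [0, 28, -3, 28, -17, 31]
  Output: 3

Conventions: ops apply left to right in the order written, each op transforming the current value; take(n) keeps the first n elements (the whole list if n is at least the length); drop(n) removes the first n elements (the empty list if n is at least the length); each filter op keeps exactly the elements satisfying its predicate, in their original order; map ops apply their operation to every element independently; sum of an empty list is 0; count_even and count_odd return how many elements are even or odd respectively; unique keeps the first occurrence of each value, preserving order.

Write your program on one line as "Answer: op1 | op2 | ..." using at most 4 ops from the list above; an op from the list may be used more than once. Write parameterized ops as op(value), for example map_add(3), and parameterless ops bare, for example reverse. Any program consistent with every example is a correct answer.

map_add(4) | map_add(-5) | count_even

Check, running the answer program on each example:
  [-1, 12, 40, 49, 13, -15] -> [3, 16, 44, 53, 17, -11] -> [-2, 11, 39, 48, 12, -16] -> 4
  [-22, 21, -8, 29, -2] -> [-18, 25, -4, 33, 2] -> [-23, 20, -9, 28, -3] -> 2
  [0, 28, -3, 28, -17, 31] -> [4, 32, 1, 32, -13, 35] -> [-1, 27, -4, 27, -18, 30] -> 3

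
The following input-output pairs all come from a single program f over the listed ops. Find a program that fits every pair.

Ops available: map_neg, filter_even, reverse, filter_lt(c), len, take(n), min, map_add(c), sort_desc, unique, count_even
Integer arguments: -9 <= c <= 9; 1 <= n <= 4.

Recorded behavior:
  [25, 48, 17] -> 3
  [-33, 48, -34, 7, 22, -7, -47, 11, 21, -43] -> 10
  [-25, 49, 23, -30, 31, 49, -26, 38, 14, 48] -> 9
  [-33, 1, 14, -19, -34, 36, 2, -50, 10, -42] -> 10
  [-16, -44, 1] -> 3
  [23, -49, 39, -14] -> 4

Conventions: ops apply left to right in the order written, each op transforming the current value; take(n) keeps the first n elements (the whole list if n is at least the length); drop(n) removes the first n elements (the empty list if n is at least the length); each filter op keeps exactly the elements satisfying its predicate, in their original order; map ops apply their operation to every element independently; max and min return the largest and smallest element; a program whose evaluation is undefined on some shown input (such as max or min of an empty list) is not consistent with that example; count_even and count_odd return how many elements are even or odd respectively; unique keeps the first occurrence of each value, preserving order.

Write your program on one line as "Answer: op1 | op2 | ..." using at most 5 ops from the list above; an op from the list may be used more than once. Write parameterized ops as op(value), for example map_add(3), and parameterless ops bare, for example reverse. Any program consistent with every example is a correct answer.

reverse | unique | map_neg | len

Check, running the answer program on each example:
  [25, 48, 17] -> [17, 48, 25] -> [17, 48, 25] -> [-17, -48, -25] -> 3
  [-33, 48, -34, 7, 22, -7, -47, 11, 21, -43] -> [-43, 21, 11, -47, -7, 22, 7, -34, 48, -33] -> [-43, 21, 11, -47, -7, 22, 7, -34, 48, -33] -> [43, -21, -11, 47, 7, -22, -7, 34, -48, 33] -> 10
  [-25, 49, 23, -30, 31, 49, -26, 38, 14, 48] -> [48, 14, 38, -26, 49, 31, -30, 23, 49, -25] -> [48, 14, 38, -26, 49, 31, -30, 23, -25] -> [-48, -14, -38, 26, -49, -31, 30, -23, 25] -> 9
  [-33, 1, 14, -19, -34, 36, 2, -50, 10, -42] -> [-42, 10, -50, 2, 36, -34, -19, 14, 1, -33] -> [-42, 10, -50, 2, 36, -34, -19, 14, 1, -33] -> [42, -10, 50, -2, -36, 34, 19, -14, -1, 33] -> 10
  [-16, -44, 1] -> [1, -44, -16] -> [1, -44, -16] -> [-1, 44, 16] -> 3
  [23, -49, 39, -14] -> [-14, 39, -49, 23] -> [-14, 39, -49, 23] -> [14, -39, 49, -23] -> 4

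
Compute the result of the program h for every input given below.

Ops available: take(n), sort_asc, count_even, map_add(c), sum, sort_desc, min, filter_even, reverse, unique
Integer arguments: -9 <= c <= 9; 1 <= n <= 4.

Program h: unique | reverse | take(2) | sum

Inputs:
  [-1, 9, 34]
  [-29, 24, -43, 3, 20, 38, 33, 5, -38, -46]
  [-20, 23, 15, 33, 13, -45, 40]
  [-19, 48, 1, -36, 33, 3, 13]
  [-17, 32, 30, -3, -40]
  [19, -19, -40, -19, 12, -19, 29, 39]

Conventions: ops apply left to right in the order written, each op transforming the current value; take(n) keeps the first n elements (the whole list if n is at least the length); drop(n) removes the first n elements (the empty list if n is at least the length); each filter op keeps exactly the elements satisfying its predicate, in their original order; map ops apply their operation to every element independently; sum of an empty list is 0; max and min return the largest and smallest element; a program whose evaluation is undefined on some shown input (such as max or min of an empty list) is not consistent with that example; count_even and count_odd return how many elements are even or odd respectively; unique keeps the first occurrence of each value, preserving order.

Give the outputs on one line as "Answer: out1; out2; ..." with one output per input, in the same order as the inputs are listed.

Execution, op by op:
  [-1, 9, 34] -> [-1, 9, 34] -> [34, 9, -1] -> [34, 9] -> 43
  [-29, 24, -43, 3, 20, 38, 33, 5, -38, -46] -> [-29, 24, -43, 3, 20, 38, 33, 5, -38, -46] -> [-46, -38, 5, 33, 38, 20, 3, -43, 24, -29] -> [-46, -38] -> -84
  [-20, 23, 15, 33, 13, -45, 40] -> [-20, 23, 15, 33, 13, -45, 40] -> [40, -45, 13, 33, 15, 23, -20] -> [40, -45] -> -5
  [-19, 48, 1, -36, 33, 3, 13] -> [-19, 48, 1, -36, 33, 3, 13] -> [13, 3, 33, -36, 1, 48, -19] -> [13, 3] -> 16
  [-17, 32, 30, -3, -40] -> [-17, 32, 30, -3, -40] -> [-40, -3, 30, 32, -17] -> [-40, -3] -> -43
  [19, -19, -40, -19, 12, -19, 29, 39] -> [19, -19, -40, 12, 29, 39] -> [39, 29, 12, -40, -19, 19] -> [39, 29] -> 68

43; -84; -5; 16; -43; 68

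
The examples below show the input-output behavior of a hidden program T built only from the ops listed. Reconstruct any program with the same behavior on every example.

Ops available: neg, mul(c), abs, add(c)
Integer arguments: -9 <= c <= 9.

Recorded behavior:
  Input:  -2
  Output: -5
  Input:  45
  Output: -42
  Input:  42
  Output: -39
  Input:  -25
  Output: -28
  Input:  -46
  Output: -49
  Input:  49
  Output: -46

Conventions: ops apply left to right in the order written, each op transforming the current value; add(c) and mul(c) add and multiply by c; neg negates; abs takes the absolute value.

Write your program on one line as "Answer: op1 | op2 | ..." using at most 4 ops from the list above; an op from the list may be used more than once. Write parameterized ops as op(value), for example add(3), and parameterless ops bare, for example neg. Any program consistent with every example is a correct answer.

add(-3) | neg | abs | neg

Check, running the answer program on each example:
  -2 -> -5 -> 5 -> 5 -> -5
  45 -> 42 -> -42 -> 42 -> -42
  42 -> 39 -> -39 -> 39 -> -39
  -25 -> -28 -> 28 -> 28 -> -28
  -46 -> -49 -> 49 -> 49 -> -49
  49 -> 46 -> -46 -> 46 -> -46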